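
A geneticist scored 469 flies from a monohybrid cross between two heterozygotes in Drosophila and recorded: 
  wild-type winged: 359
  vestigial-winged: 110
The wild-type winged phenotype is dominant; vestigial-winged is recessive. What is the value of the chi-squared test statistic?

For a monohybrid cross between heterozygotes with complete dominance, the expected phenotypic ratio is 3:1.
Expected counts for N = 469 under a 3:1 ratio (total parts = 4):
  wild-type winged: 469 × 3/4 = 351.75
  vestigial-winged: 469 × 1/4 = 117.25
χ² = Σ (O − E)² / E
  wild-type winged: (359 − 351.75)² / 351.75 = 0.1494
  vestigial-winged: (110 − 117.25)² / 117.25 = 0.4483
χ² = 0.1494 + 0.4483 = 0.5977 ≈ 0.598

0.598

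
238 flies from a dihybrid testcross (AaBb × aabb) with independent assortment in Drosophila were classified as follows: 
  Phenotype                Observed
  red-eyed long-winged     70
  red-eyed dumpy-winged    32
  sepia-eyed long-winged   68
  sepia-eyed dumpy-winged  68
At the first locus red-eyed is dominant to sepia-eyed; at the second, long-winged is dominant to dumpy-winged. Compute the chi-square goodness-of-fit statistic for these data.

16.992

A dihybrid testcross with independent assortment gives a 1:1:1:1 ratio.
Under the 1:1:1:1 hypothesis (Σ ratio = 4, N = 238):
  red-eyed long-winged: 238 × 1/4 = 59.5
  red-eyed dumpy-winged: 238 × 1/4 = 59.5
  sepia-eyed long-winged: 238 × 1/4 = 59.5
  sepia-eyed dumpy-winged: 238 × 1/4 = 59.5
χ² = Σ (O − E)² / E
  red-eyed long-winged: (70 − 59.5)² / 59.5 = 1.8529
  red-eyed dumpy-winged: (32 − 59.5)² / 59.5 = 12.7101
  sepia-eyed long-winged: (68 − 59.5)² / 59.5 = 1.2143
  sepia-eyed dumpy-winged: (68 − 59.5)² / 59.5 = 1.2143
χ² = 1.8529 + 12.7101 + 1.2143 + 1.2143 = 16.9916 ≈ 16.992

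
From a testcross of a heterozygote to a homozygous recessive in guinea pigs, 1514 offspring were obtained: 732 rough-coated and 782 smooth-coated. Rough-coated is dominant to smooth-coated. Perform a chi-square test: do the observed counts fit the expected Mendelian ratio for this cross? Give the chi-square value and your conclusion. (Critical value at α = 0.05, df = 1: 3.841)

A testcross of a heterozygote (Aa × aa) gives a 1:1 phenotypic ratio.
Under the 1:1 hypothesis (Σ ratio = 2, N = 1514):
  rough-coated: 1514 × 1/2 = 757
  smooth-coated: 1514 × 1/2 = 757
χ² = Σ (O − E)² / E
  rough-coated: (732 − 757)² / 757 = 0.8256
  smooth-coated: (782 − 757)² / 757 = 0.8256
χ² = 0.8256 + 0.8256 = 1.6512 ≈ 1.651
Degrees of freedom = 2 − 1 = 1; critical value at α = 0.05 is 3.841.
Since 1.651 < 3.841, we fail to reject the null hypothesis — the data are consistent with the 1:1 ratio.

1.651; consistent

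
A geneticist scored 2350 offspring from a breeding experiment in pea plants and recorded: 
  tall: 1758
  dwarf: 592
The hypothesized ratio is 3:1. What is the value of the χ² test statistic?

0.046

Total ratio parts = 4. Expected numbers out of 2350:
  tall: 2350 × 3/4 = 1762.5
  dwarf: 2350 × 1/4 = 587.5
χ² = Σ (O − E)² / E
  tall: (1758 − 1762.5)² / 1762.5 = 0.0115
  dwarf: (592 − 587.5)² / 587.5 = 0.0345
χ² = 0.0115 + 0.0345 = 0.046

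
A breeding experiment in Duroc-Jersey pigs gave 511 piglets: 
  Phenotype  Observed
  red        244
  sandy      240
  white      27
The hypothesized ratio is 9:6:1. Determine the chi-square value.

Expected counts for N = 511 under a 9:6:1 ratio (total parts = 16):
  red: 511 × 9/16 = 287.4375
  sandy: 511 × 6/16 = 191.625
  white: 511 × 1/16 = 31.9375
χ² = Σ (O − E)² / E
  red: (244 − 287.4375)² / 287.4375 = 6.5643
  sandy: (240 − 191.625)² / 191.625 = 12.2121
  white: (27 − 31.9375)² / 31.9375 = 0.7633
χ² = 6.5643 + 12.2121 + 0.7633 = 19.5397 ≈ 19.540

19.540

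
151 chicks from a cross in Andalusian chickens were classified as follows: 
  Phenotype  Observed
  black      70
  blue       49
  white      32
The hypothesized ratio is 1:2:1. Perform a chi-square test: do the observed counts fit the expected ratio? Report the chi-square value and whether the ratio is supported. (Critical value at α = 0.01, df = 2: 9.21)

The 1:2:1 ratio has 4 parts, so with N = 151 the expected counts are:
  black: 151 × 1/4 = 37.75
  blue: 151 × 2/4 = 75.5
  white: 151 × 1/4 = 37.75
χ² = Σ (O − E)² / E
  black: (70 − 37.75)² / 37.75 = 27.5513
  blue: (49 − 75.5)² / 75.5 = 9.3013
  white: (32 − 37.75)² / 37.75 = 0.8758
χ² = 27.5513 + 9.3013 + 0.8758 = 37.7284 ≈ 37.728
Degrees of freedom = 3 − 1 = 2; critical value at α = 0.01 is 9.21.
Since 37.728 > 9.21, we reject the null hypothesis — the data do not fit the 1:2:1 ratio.

37.728; not consistent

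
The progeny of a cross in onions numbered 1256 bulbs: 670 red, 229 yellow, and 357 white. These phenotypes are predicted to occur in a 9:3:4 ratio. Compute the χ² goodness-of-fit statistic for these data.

The 9:3:4 ratio has 16 parts, so with N = 1256 the expected counts are:
  red: 1256 × 9/16 = 706.5
  yellow: 1256 × 3/16 = 235.5
  white: 1256 × 4/16 = 314
χ² = Σ (O − E)² / E
  red: (670 − 706.5)² / 706.5 = 1.8857
  yellow: (229 − 235.5)² / 235.5 = 0.1794
  white: (357 − 314)² / 314 = 5.8885
χ² = 1.8857 + 0.1794 + 5.8885 = 7.9536 ≈ 7.954

7.954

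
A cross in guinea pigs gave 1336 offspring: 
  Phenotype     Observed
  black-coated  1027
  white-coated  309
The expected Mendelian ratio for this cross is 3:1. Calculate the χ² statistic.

Total ratio parts = 4. Expected numbers out of 1336:
  black-coated: 1336 × 3/4 = 1002
  white-coated: 1336 × 1/4 = 334
χ² = Σ (O − E)² / E
  black-coated: (1027 − 1002)² / 1002 = 0.6238
  white-coated: (309 − 334)² / 334 = 1.8713
χ² = 0.6238 + 1.8713 = 2.4951 ≈ 2.495

2.495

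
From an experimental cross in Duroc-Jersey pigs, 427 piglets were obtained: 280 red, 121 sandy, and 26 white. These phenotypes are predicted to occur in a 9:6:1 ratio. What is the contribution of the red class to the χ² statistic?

Under the 9:6:1 hypothesis (Σ ratio = 16, N = 427):
  red: 427 × 9/16 = 240.1875
  sandy: 427 × 6/16 = 160.125
  white: 427 × 1/16 = 26.6875
Contribution of red: (280 − 240.1875)² / 240.1875 = 6.5992

6.599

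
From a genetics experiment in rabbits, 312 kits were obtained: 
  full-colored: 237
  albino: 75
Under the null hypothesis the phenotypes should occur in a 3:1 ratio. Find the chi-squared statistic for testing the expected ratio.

0.154

Total ratio parts = 4. Expected numbers out of 312:
  full-colored: 312 × 3/4 = 234
  albino: 312 × 1/4 = 78
χ² = Σ (O − E)² / E
  full-colored: (237 − 234)² / 234 = 0.0385
  albino: (75 − 78)² / 78 = 0.1154
χ² = 0.0385 + 0.1154 = 0.1539 ≈ 0.154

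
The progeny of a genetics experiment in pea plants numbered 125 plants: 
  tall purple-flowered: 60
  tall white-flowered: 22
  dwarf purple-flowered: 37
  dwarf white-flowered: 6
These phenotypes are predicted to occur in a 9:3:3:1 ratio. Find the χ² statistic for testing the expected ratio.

Expected counts for N = 125 under a 9:3:3:1 ratio (total parts = 16):
  tall purple-flowered: 125 × 9/16 = 70.3125
  tall white-flowered: 125 × 3/16 = 23.4375
  dwarf purple-flowered: 125 × 3/16 = 23.4375
  dwarf white-flowered: 125 × 1/16 = 7.8125
χ² = Σ (O − E)² / E
  tall purple-flowered: (60 − 70.3125)² / 70.3125 = 1.5125
  tall white-flowered: (22 − 23.4375)² / 23.4375 = 0.0882
  dwarf purple-flowered: (37 − 23.4375)² / 23.4375 = 7.8482
  dwarf white-flowered: (6 − 7.8125)² / 7.8125 = 0.4205
χ² = 1.5125 + 0.0882 + 7.8482 + 0.4205 = 9.8694 ≈ 9.869

9.869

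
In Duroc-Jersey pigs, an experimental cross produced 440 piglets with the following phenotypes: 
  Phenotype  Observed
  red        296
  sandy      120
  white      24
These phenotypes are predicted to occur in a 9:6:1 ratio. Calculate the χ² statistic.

Expected counts for N = 440 under a 9:6:1 ratio (total parts = 16):
  red: 440 × 9/16 = 247.5
  sandy: 440 × 6/16 = 165
  white: 440 × 1/16 = 27.5
χ² = Σ (O − E)² / E
  red: (296 − 247.5)² / 247.5 = 9.5040
  sandy: (120 − 165)² / 165 = 12.2727
  white: (24 − 27.5)² / 27.5 = 0.4455
χ² = 9.5040 + 12.2727 + 0.4455 = 22.2222 ≈ 22.222

22.222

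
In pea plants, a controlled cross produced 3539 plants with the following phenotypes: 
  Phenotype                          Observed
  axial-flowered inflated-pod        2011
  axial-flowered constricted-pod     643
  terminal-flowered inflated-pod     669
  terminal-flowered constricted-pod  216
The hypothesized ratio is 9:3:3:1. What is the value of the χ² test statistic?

Under the 9:3:3:1 hypothesis (Σ ratio = 16, N = 3539):
  axial-flowered inflated-pod: 3539 × 9/16 = 1990.6875
  axial-flowered constricted-pod: 3539 × 3/16 = 663.5625
  terminal-flowered inflated-pod: 3539 × 3/16 = 663.5625
  terminal-flowered constricted-pod: 3539 × 1/16 = 221.1875
χ² = Σ (O − E)² / E
  axial-flowered inflated-pod: (2011 − 1990.6875)² / 1990.6875 = 0.2073
  axial-flowered constricted-pod: (643 − 663.5625)² / 663.5625 = 0.6372
  terminal-flowered inflated-pod: (669 − 663.5625)² / 663.5625 = 0.0446
  terminal-flowered constricted-pod: (216 − 221.1875)² / 221.1875 = 0.1217
χ² = 0.2073 + 0.6372 + 0.0446 + 0.1217 = 1.0108 ≈ 1.011

1.011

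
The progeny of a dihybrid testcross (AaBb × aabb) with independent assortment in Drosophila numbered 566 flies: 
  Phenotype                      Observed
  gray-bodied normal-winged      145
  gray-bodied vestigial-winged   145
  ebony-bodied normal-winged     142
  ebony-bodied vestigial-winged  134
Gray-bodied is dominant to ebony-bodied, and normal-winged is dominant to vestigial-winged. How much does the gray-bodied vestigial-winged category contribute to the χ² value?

A dihybrid testcross with independent assortment gives a 1:1:1:1 ratio.
Total ratio parts = 4. Expected numbers out of 566:
  gray-bodied normal-winged: 566 × 1/4 = 141.5
  gray-bodied vestigial-winged: 566 × 1/4 = 141.5
  ebony-bodied normal-winged: 566 × 1/4 = 141.5
  ebony-bodied vestigial-winged: 566 × 1/4 = 141.5
Contribution of gray-bodied vestigial-winged: (145 − 141.5)² / 141.5 = 0.0866

0.087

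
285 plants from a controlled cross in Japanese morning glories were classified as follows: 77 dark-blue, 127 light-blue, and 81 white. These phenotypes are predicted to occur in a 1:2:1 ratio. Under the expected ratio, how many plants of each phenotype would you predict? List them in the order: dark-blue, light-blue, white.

The 1:2:1 ratio has 4 parts, so with N = 285 the expected counts are:
  dark-blue: 285 × 1/4 = 71.25
  light-blue: 285 × 2/4 = 142.5
  white: 285 × 1/4 = 71.25

71.25, 142.5, 71.25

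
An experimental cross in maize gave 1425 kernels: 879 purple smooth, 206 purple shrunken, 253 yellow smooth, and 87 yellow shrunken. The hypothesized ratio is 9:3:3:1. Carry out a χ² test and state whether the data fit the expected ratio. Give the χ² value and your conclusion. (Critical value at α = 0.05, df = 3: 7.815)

Under the 9:3:3:1 hypothesis (Σ ratio = 16, N = 1425):
  purple smooth: 1425 × 9/16 = 801.5625
  purple shrunken: 1425 × 3/16 = 267.1875
  yellow smooth: 1425 × 3/16 = 267.1875
  yellow shrunken: 1425 × 1/16 = 89.0625
χ² = Σ (O − E)² / E
  purple smooth: (879 − 801.5625)² / 801.5625 = 7.4811
  purple shrunken: (206 − 267.1875)² / 267.1875 = 14.0123
  yellow smooth: (253 − 267.1875)² / 267.1875 = 0.7533
  yellow shrunken: (87 − 89.0625)² / 89.0625 = 0.0478
χ² = 7.4811 + 14.0123 + 0.7533 + 0.0478 = 22.2945 ≈ 22.295
Degrees of freedom = 4 − 1 = 3; critical value at α = 0.05 is 7.815.
Since 22.295 > 7.815, we reject the null hypothesis — the data do not fit the 9:3:3:1 ratio.

22.295; not consistent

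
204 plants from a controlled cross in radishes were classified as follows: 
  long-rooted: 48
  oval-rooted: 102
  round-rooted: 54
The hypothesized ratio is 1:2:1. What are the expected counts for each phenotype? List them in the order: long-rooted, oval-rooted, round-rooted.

51, 102, 51

The 1:2:1 ratio has 4 parts, so with N = 204 the expected counts are:
  long-rooted: 204 × 1/4 = 51
  oval-rooted: 204 × 2/4 = 102
  round-rooted: 204 × 1/4 = 51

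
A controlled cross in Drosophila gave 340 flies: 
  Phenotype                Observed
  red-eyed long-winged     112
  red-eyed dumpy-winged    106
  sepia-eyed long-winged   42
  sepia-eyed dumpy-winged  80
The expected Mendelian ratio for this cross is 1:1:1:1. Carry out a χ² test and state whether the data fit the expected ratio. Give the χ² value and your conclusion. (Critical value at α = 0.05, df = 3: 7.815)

35.812; not consistent

The 1:1:1:1 ratio has 4 parts, so with N = 340 the expected counts are:
  red-eyed long-winged: 340 × 1/4 = 85
  red-eyed dumpy-winged: 340 × 1/4 = 85
  sepia-eyed long-winged: 340 × 1/4 = 85
  sepia-eyed dumpy-winged: 340 × 1/4 = 85
χ² = Σ (O − E)² / E
  red-eyed long-winged: (112 − 85)² / 85 = 8.5765
  red-eyed dumpy-winged: (106 − 85)² / 85 = 5.1882
  sepia-eyed long-winged: (42 − 85)² / 85 = 21.7529
  sepia-eyed dumpy-winged: (80 − 85)² / 85 = 0.2941
χ² = 8.5765 + 5.1882 + 21.7529 + 0.2941 = 35.8117 ≈ 35.812
Degrees of freedom = 4 − 1 = 3; critical value at α = 0.05 is 7.815.
Since 35.812 > 7.815, we reject the null hypothesis — the data do not fit the 1:1:1:1 ratio.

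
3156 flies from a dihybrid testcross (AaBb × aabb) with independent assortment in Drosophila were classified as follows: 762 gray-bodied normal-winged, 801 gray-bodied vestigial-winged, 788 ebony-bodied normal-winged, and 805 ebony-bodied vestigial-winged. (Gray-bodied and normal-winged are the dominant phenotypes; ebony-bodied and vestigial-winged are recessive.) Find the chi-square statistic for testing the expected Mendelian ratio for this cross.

1.432

A dihybrid testcross with independent assortment gives a 1:1:1:1 ratio.
Total ratio parts = 4. Expected numbers out of 3156:
  gray-bodied normal-winged: 3156 × 1/4 = 789
  gray-bodied vestigial-winged: 3156 × 1/4 = 789
  ebony-bodied normal-winged: 3156 × 1/4 = 789
  ebony-bodied vestigial-winged: 3156 × 1/4 = 789
χ² = Σ (O − E)² / E
  gray-bodied normal-winged: (762 − 789)² / 789 = 0.9240
  gray-bodied vestigial-winged: (801 − 789)² / 789 = 0.1825
  ebony-bodied normal-winged: (788 − 789)² / 789 = 0.0013
  ebony-bodied vestigial-winged: (805 − 789)² / 789 = 0.3245
χ² = 0.9240 + 0.1825 + 0.0013 + 0.3245 = 1.4323 ≈ 1.432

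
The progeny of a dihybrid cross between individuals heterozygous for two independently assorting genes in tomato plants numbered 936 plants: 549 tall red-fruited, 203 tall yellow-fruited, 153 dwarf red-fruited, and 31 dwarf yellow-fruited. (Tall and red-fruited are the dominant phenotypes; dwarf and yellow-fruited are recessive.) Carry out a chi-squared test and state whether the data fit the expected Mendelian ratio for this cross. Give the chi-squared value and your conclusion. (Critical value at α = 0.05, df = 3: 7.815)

21.083; not consistent

A dihybrid F₂ with independent assortment and complete dominance at both loci gives a 9:3:3:1 phenotypic ratio.
The 9:3:3:1 ratio has 16 parts, so with N = 936 the expected counts are:
  tall red-fruited: 936 × 9/16 = 526.5
  tall yellow-fruited: 936 × 3/16 = 175.5
  dwarf red-fruited: 936 × 3/16 = 175.5
  dwarf yellow-fruited: 936 × 1/16 = 58.5
χ² = Σ (O − E)² / E
  tall red-fruited: (549 − 526.5)² / 526.5 = 0.9615
  tall yellow-fruited: (203 − 175.5)² / 175.5 = 4.3091
  dwarf red-fruited: (153 − 175.5)² / 175.5 = 2.8846
  dwarf yellow-fruited: (31 − 58.5)² / 58.5 = 12.9274
χ² = 0.9615 + 4.3091 + 2.8846 + 12.9274 = 21.0826 ≈ 21.083
Degrees of freedom = 4 − 1 = 3; critical value at α = 0.05 is 7.815.
Since 21.083 > 7.815, we reject the null hypothesis — the data do not fit the 9:3:3:1 ratio.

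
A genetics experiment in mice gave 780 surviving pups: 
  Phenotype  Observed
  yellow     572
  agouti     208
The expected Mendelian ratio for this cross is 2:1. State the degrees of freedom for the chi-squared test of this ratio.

1

A goodness-of-fit test with 2 phenotype classes has df = 2 − 1 = 1.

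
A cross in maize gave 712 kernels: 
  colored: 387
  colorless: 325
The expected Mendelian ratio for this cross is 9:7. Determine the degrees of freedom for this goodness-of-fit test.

1

A goodness-of-fit test with 2 phenotype classes has df = 2 − 1 = 1.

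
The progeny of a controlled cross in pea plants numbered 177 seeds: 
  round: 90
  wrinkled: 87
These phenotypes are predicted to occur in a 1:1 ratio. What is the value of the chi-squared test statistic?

0.051

The 1:1 ratio has 2 parts, so with N = 177 the expected counts are:
  round: 177 × 1/2 = 88.5
  wrinkled: 177 × 1/2 = 88.5
χ² = Σ (O − E)² / E
  round: (90 − 88.5)² / 88.5 = 0.0254
  wrinkled: (87 − 88.5)² / 88.5 = 0.0254
χ² = 0.0254 + 0.0254 = 0.0508 ≈ 0.051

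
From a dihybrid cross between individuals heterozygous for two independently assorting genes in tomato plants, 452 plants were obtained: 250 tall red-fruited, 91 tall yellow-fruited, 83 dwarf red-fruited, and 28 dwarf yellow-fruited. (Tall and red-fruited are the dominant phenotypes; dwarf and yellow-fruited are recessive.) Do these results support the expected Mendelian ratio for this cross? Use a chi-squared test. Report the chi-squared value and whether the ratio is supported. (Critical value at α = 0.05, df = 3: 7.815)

0.570; consistent

A dihybrid F₂ with independent assortment and complete dominance at both loci gives a 9:3:3:1 phenotypic ratio.
The 9:3:3:1 ratio has 16 parts, so with N = 452 the expected counts are:
  tall red-fruited: 452 × 9/16 = 254.25
  tall yellow-fruited: 452 × 3/16 = 84.75
  dwarf red-fruited: 452 × 3/16 = 84.75
  dwarf yellow-fruited: 452 × 1/16 = 28.25
χ² = Σ (O − E)² / E
  tall red-fruited: (250 − 254.25)² / 254.25 = 0.0710
  tall yellow-fruited: (91 − 84.75)² / 84.75 = 0.4609
  dwarf red-fruited: (83 − 84.75)² / 84.75 = 0.0361
  dwarf yellow-fruited: (28 − 28.25)² / 28.25 = 0.0022
χ² = 0.0710 + 0.4609 + 0.0361 + 0.0022 = 0.5702 ≈ 0.570
Degrees of freedom = 4 − 1 = 3; critical value at α = 0.05 is 7.815.
Since 0.570 < 7.815, we fail to reject the null hypothesis — the data are consistent with the 9:3:3:1 ratio.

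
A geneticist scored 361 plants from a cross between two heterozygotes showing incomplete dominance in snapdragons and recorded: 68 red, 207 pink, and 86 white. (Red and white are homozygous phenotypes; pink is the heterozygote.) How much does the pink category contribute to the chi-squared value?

3.891

With incomplete dominance, a heterozygote × heterozygote cross gives a 1:2:1 phenotypic ratio.
The 1:2:1 ratio has 4 parts, so with N = 361 the expected counts are:
  red: 361 × 1/4 = 90.25
  pink: 361 × 2/4 = 180.5
  white: 361 × 1/4 = 90.25
Contribution of pink: (207 − 180.5)² / 180.5 = 3.8906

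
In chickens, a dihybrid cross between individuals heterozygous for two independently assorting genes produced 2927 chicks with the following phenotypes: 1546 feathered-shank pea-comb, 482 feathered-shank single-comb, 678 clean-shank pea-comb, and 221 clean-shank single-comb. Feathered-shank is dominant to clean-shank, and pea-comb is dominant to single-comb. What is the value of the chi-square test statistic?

A dihybrid F₂ with independent assortment and complete dominance at both loci gives a 9:3:3:1 phenotypic ratio.
Total ratio parts = 16. Expected numbers out of 2927:
  feathered-shank pea-comb: 2927 × 9/16 = 1646.4375
  feathered-shank single-comb: 2927 × 3/16 = 548.8125
  clean-shank pea-comb: 2927 × 3/16 = 548.8125
  clean-shank single-comb: 2927 × 1/16 = 182.9375
χ² = Σ (O − E)² / E
  feathered-shank pea-comb: (1546 − 1646.4375)² / 1646.4375 = 6.1270
  feathered-shank single-comb: (482 − 548.8125)² / 548.8125 = 8.1338
  clean-shank pea-comb: (678 − 548.8125)² / 548.8125 = 30.4100
  clean-shank single-comb: (221 − 182.9375)² / 182.9375 = 7.9194
χ² = 6.1270 + 8.1338 + 30.4100 + 7.9194 = 52.5902 ≈ 52.590

52.590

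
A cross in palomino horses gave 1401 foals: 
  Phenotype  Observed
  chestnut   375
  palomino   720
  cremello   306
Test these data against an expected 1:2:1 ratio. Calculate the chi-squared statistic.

7.882

Under the 1:2:1 hypothesis (Σ ratio = 4, N = 1401):
  chestnut: 1401 × 1/4 = 350.25
  palomino: 1401 × 2/4 = 700.5
  cremello: 1401 × 1/4 = 350.25
χ² = Σ (O − E)² / E
  chestnut: (375 − 350.25)² / 350.25 = 1.7489
  palomino: (720 − 700.5)² / 700.5 = 0.5428
  cremello: (306 − 350.25)² / 350.25 = 5.5905
χ² = 1.7489 + 0.5428 + 5.5905 = 7.8822 ≈ 7.882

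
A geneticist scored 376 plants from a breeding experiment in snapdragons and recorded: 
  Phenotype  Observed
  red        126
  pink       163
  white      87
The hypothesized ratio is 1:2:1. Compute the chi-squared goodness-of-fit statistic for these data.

14.739

Under the 1:2:1 hypothesis (Σ ratio = 4, N = 376):
  red: 376 × 1/4 = 94
  pink: 376 × 2/4 = 188
  white: 376 × 1/4 = 94
χ² = Σ (O − E)² / E
  red: (126 − 94)² / 94 = 10.8936
  pink: (163 − 188)² / 188 = 3.3245
  white: (87 − 94)² / 94 = 0.5213
χ² = 10.8936 + 3.3245 + 0.5213 = 14.7394 ≈ 14.739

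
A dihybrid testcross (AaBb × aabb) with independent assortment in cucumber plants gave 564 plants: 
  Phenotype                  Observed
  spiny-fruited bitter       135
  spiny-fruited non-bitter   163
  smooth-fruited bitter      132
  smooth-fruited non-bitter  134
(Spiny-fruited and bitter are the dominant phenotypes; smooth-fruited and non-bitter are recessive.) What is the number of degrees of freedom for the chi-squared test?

3

A dihybrid testcross with independent assortment gives a 1:1:1:1 ratio.
A goodness-of-fit test with 4 phenotype classes has df = 4 − 1 = 3.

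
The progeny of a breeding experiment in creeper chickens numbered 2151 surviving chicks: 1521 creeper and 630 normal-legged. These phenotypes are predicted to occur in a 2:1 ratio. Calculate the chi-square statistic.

15.835

Total ratio parts = 3. Expected numbers out of 2151:
  creeper: 2151 × 2/3 = 1434
  normal-legged: 2151 × 1/3 = 717
χ² = Σ (O − E)² / E
  creeper: (1521 − 1434)² / 1434 = 5.2782
  normal-legged: (630 − 717)² / 717 = 10.5565
χ² = 5.2782 + 10.5565 = 15.8347 ≈ 15.835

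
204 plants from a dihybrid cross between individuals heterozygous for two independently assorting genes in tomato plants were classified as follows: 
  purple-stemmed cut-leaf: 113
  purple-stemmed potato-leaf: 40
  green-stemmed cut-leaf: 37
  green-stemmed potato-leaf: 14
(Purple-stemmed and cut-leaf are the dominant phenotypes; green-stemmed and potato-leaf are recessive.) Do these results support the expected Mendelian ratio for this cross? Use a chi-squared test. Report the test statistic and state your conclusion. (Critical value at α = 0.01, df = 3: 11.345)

0.270; consistent

A dihybrid F₂ with independent assortment and complete dominance at both loci gives a 9:3:3:1 phenotypic ratio.
Expected counts for N = 204 under a 9:3:3:1 ratio (total parts = 16):
  purple-stemmed cut-leaf: 204 × 9/16 = 114.75
  purple-stemmed potato-leaf: 204 × 3/16 = 38.25
  green-stemmed cut-leaf: 204 × 3/16 = 38.25
  green-stemmed potato-leaf: 204 × 1/16 = 12.75
χ² = Σ (O − E)² / E
  purple-stemmed cut-leaf: (113 − 114.75)² / 114.75 = 0.0267
  purple-stemmed potato-leaf: (40 − 38.25)² / 38.25 = 0.0801
  green-stemmed cut-leaf: (37 − 38.25)² / 38.25 = 0.0408
  green-stemmed potato-leaf: (14 − 12.75)² / 12.75 = 0.1225
χ² = 0.0267 + 0.0801 + 0.0408 + 0.1225 = 0.2701 ≈ 0.270
Degrees of freedom = 4 − 1 = 3; critical value at α = 0.01 is 11.345.
Since 0.270 < 11.345, we fail to reject the null hypothesis — the data are consistent with the 9:3:3:1 ratio.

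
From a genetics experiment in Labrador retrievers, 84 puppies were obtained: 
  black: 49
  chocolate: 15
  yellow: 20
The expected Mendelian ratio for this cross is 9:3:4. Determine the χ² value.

0.148

Expected counts for N = 84 under a 9:3:4 ratio (total parts = 16):
  black: 84 × 9/16 = 47.25
  chocolate: 84 × 3/16 = 15.75
  yellow: 84 × 4/16 = 21
χ² = Σ (O − E)² / E
  black: (49 − 47.25)² / 47.25 = 0.0648
  chocolate: (15 − 15.75)² / 15.75 = 0.0357
  yellow: (20 − 21)² / 21 = 0.0476
χ² = 0.0648 + 0.0357 + 0.0476 = 0.1481 ≈ 0.148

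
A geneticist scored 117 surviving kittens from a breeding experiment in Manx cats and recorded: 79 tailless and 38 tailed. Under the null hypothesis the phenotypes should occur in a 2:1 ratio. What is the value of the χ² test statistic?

Under the 2:1 hypothesis (Σ ratio = 3, N = 117):
  tailless: 117 × 2/3 = 78
  tailed: 117 × 1/3 = 39
χ² = Σ (O − E)² / E
  tailless: (79 − 78)² / 78 = 0.0128
  tailed: (38 − 39)² / 39 = 0.0256
χ² = 0.0128 + 0.0256 = 0.0384 ≈ 0.038

0.038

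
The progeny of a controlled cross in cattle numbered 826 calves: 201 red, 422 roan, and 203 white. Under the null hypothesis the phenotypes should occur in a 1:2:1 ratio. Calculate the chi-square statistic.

0.402

Under the 1:2:1 hypothesis (Σ ratio = 4, N = 826):
  red: 826 × 1/4 = 206.5
  roan: 826 × 2/4 = 413
  white: 826 × 1/4 = 206.5
χ² = Σ (O − E)² / E
  red: (201 − 206.5)² / 206.5 = 0.1465
  roan: (422 − 413)² / 413 = 0.1961
  white: (203 − 206.5)² / 206.5 = 0.0593
χ² = 0.1465 + 0.1961 + 0.0593 = 0.4019 ≈ 0.402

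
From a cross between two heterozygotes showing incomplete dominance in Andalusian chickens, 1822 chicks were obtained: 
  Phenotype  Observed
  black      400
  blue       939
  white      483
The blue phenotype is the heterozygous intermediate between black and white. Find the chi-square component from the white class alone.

With incomplete dominance, a heterozygote × heterozygote cross gives a 1:2:1 phenotypic ratio.
Expected counts for N = 1822 under a 1:2:1 ratio (total parts = 4):
  black: 1822 × 1/4 = 455.5
  blue: 1822 × 2/4 = 911
  white: 1822 × 1/4 = 455.5
Contribution of white: (483 − 455.5)² / 455.5 = 1.6603

1.660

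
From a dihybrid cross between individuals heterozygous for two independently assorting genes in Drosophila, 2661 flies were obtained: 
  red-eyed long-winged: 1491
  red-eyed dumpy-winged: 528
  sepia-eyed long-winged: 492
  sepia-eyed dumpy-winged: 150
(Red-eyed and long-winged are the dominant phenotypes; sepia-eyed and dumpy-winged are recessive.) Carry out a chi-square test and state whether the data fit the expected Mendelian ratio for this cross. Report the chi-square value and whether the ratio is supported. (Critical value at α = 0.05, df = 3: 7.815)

A dihybrid F₂ with independent assortment and complete dominance at both loci gives a 9:3:3:1 phenotypic ratio.
Total ratio parts = 16. Expected numbers out of 2661:
  red-eyed long-winged: 2661 × 9/16 = 1496.8125
  red-eyed dumpy-winged: 2661 × 3/16 = 498.9375
  sepia-eyed long-winged: 2661 × 3/16 = 498.9375
  sepia-eyed dumpy-winged: 2661 × 1/16 = 166.3125
χ² = Σ (O − E)² / E
  red-eyed long-winged: (1491 − 1496.8125)² / 1496.8125 = 0.0226
  red-eyed dumpy-winged: (528 − 498.9375)² / 498.9375 = 1.6929
  sepia-eyed long-winged: (492 − 498.9375)² / 498.9375 = 0.0965
  sepia-eyed dumpy-winged: (150 − 166.3125)² / 166.3125 = 1.6000
χ² = 0.0226 + 1.6929 + 0.0965 + 1.6000 = 3.412
Degrees of freedom = 4 − 1 = 3; critical value at α = 0.05 is 7.815.
Since 3.412 < 7.815, we fail to reject the null hypothesis — the data are consistent with the 9:3:3:1 ratio.

3.412; consistent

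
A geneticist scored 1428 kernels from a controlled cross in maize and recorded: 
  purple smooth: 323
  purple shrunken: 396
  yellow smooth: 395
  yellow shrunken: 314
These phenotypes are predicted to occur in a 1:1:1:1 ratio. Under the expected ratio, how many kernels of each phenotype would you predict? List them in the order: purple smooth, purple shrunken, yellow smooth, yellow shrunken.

Under the 1:1:1:1 hypothesis (Σ ratio = 4, N = 1428):
  purple smooth: 1428 × 1/4 = 357
  purple shrunken: 1428 × 1/4 = 357
  yellow smooth: 1428 × 1/4 = 357
  yellow shrunken: 1428 × 1/4 = 357

357, 357, 357, 357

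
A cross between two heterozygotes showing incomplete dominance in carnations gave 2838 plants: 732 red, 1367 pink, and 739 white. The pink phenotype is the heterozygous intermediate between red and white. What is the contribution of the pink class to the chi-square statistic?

1.906

With incomplete dominance, a heterozygote × heterozygote cross gives a 1:2:1 phenotypic ratio.
Total ratio parts = 4. Expected numbers out of 2838:
  red: 2838 × 1/4 = 709.5
  pink: 2838 × 2/4 = 1419
  white: 2838 × 1/4 = 709.5
Contribution of pink: (1367 − 1419)² / 1419 = 1.9056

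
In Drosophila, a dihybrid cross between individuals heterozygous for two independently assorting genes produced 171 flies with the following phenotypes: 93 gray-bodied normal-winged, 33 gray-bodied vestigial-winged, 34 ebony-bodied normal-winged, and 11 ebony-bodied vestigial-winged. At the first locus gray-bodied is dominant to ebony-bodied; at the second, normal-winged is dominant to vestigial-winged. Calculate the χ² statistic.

A dihybrid F₂ with independent assortment and complete dominance at both loci gives a 9:3:3:1 phenotypic ratio.
Total ratio parts = 16. Expected numbers out of 171:
  gray-bodied normal-winged: 171 × 9/16 = 96.1875
  gray-bodied vestigial-winged: 171 × 3/16 = 32.0625
  ebony-bodied normal-winged: 171 × 3/16 = 32.0625
  ebony-bodied vestigial-winged: 171 × 1/16 = 10.6875
χ² = Σ (O − E)² / E
  gray-bodied normal-winged: (93 − 96.1875)² / 96.1875 = 0.1056
  gray-bodied vestigial-winged: (33 − 32.0625)² / 32.0625 = 0.0274
  ebony-bodied normal-winged: (34 − 32.0625)² / 32.0625 = 0.1171
  ebony-bodied vestigial-winged: (11 − 10.6875)² / 10.6875 = 0.0091
χ² = 0.1056 + 0.0274 + 0.1171 + 0.0091 = 0.2592 ≈ 0.259

0.259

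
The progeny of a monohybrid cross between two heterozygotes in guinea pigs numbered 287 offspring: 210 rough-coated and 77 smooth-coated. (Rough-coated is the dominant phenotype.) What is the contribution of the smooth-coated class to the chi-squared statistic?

0.384

For a monohybrid cross between heterozygotes with complete dominance, the expected phenotypic ratio is 3:1.
Expected counts for N = 287 under a 3:1 ratio (total parts = 4):
  rough-coated: 287 × 3/4 = 215.25
  smooth-coated: 287 × 1/4 = 71.75
Contribution of smooth-coated: (77 − 71.75)² / 71.75 = 0.3841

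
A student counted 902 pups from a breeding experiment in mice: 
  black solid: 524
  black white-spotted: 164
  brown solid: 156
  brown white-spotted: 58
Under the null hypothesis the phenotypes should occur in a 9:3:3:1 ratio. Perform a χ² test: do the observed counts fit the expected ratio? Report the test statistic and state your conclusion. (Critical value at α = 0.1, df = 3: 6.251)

1.765; consistent

Total ratio parts = 16. Expected numbers out of 902:
  black solid: 902 × 9/16 = 507.375
  black white-spotted: 902 × 3/16 = 169.125
  brown solid: 902 × 3/16 = 169.125
  brown white-spotted: 902 × 1/16 = 56.375
χ² = Σ (O − E)² / E
  black solid: (524 − 507.375)² / 507.375 = 0.5447
  black white-spotted: (164 − 169.125)² / 169.125 = 0.1553
  brown solid: (156 − 169.125)² / 169.125 = 1.0186
  brown white-spotted: (58 − 56.375)² / 56.375 = 0.0468
χ² = 0.5447 + 0.1553 + 1.0186 + 0.0468 = 1.7654 ≈ 1.765
Degrees of freedom = 4 − 1 = 3; critical value at α = 0.1 is 6.251.
Since 1.765 < 6.251, we fail to reject the null hypothesis — the data are consistent with the 9:3:3:1 ratio.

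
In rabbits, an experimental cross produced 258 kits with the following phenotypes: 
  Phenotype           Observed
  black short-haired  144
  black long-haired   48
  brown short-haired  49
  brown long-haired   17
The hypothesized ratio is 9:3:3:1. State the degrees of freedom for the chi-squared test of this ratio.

A goodness-of-fit test with 4 phenotype classes has df = 4 − 1 = 3.

3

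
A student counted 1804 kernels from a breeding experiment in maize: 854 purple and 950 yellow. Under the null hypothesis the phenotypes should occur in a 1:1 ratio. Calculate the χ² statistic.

Under the 1:1 hypothesis (Σ ratio = 2, N = 1804):
  purple: 1804 × 1/2 = 902
  yellow: 1804 × 1/2 = 902
χ² = Σ (O − E)² / E
  purple: (854 − 902)² / 902 = 2.5543
  yellow: (950 − 902)² / 902 = 2.5543
χ² = 2.5543 + 2.5543 = 5.1086 ≈ 5.109

5.109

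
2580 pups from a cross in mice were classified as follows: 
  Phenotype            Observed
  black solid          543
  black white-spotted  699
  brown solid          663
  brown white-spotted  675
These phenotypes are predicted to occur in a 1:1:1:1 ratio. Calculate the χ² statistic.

Expected counts for N = 2580 under a 1:1:1:1 ratio (total parts = 4):
  black solid: 2580 × 1/4 = 645
  black white-spotted: 2580 × 1/4 = 645
  brown solid: 2580 × 1/4 = 645
  brown white-spotted: 2580 × 1/4 = 645
χ² = Σ (O − E)² / E
  black solid: (543 − 645)² / 645 = 16.1302
  black white-spotted: (699 − 645)² / 645 = 4.5209
  brown solid: (663 − 645)² / 645 = 0.5023
  brown white-spotted: (675 − 645)² / 645 = 1.3953
χ² = 16.1302 + 4.5209 + 0.5023 + 1.3953 = 22.5487 ≈ 22.549

22.549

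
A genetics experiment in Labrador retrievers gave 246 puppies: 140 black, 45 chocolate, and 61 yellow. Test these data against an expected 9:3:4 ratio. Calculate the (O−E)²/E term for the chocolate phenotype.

0.027

Expected counts for N = 246 under a 9:3:4 ratio (total parts = 16):
  black: 246 × 9/16 = 138.375
  chocolate: 246 × 3/16 = 46.125
  yellow: 246 × 4/16 = 61.5
Contribution of chocolate: (45 − 46.125)² / 46.125 = 0.0274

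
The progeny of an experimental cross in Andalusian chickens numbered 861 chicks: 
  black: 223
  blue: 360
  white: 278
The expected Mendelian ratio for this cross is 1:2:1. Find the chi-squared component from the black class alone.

Total ratio parts = 4. Expected numbers out of 861:
  black: 861 × 1/4 = 215.25
  blue: 861 × 2/4 = 430.5
  white: 861 × 1/4 = 215.25
Contribution of black: (223 − 215.25)² / 215.25 = 0.2790

0.279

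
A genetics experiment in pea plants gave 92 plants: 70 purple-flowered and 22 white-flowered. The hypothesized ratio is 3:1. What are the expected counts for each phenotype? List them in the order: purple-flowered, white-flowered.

69, 23

Expected counts for N = 92 under a 3:1 ratio (total parts = 4):
  purple-flowered: 92 × 3/4 = 69
  white-flowered: 92 × 1/4 = 23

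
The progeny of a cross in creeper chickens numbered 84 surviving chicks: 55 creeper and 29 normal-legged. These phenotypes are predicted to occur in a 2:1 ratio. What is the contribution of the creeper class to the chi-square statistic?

0.018

Expected counts for N = 84 under a 2:1 ratio (total parts = 3):
  creeper: 84 × 2/3 = 56
  normal-legged: 84 × 1/3 = 28
Contribution of creeper: (55 − 56)² / 56 = 0.0179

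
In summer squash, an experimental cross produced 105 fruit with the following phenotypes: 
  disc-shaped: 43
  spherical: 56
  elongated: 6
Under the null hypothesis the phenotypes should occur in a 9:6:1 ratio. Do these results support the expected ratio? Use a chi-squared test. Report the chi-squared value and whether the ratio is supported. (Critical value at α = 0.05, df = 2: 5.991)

The 9:6:1 ratio has 16 parts, so with N = 105 the expected counts are:
  disc-shaped: 105 × 9/16 = 59.0625
  spherical: 105 × 6/16 = 39.375
  elongated: 105 × 1/16 = 6.5625
χ² = Σ (O − E)² / E
  disc-shaped: (43 − 59.0625)² / 59.0625 = 4.3683
  spherical: (56 − 39.375)² / 39.375 = 7.0194
  elongated: (6 − 6.5625)² / 6.5625 = 0.0482
χ² = 4.3683 + 7.0194 + 0.0482 = 11.4359 ≈ 11.436
Degrees of freedom = 3 − 1 = 2; critical value at α = 0.05 is 5.991.
Since 11.436 > 5.991, we reject the null hypothesis — the data do not fit the 9:6:1 ratio.

11.436; not consistent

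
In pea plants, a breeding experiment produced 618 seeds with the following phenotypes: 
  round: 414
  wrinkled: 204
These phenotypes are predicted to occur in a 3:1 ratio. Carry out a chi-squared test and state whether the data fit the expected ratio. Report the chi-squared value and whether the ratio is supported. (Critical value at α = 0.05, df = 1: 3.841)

21.146; not consistent

Under the 3:1 hypothesis (Σ ratio = 4, N = 618):
  round: 618 × 3/4 = 463.5
  wrinkled: 618 × 1/4 = 154.5
χ² = Σ (O − E)² / E
  round: (414 − 463.5)² / 463.5 = 5.2864
  wrinkled: (204 − 154.5)² / 154.5 = 15.8592
χ² = 5.2864 + 15.8592 = 21.1456 ≈ 21.146
Degrees of freedom = 2 − 1 = 1; critical value at α = 0.05 is 3.841.
Since 21.146 > 3.841, we reject the null hypothesis — the data do not fit the 3:1 ratio.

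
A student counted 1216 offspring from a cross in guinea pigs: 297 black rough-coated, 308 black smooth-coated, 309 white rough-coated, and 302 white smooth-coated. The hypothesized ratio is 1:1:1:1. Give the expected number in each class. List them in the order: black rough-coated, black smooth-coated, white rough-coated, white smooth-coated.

304, 304, 304, 304

The 1:1:1:1 ratio has 4 parts, so with N = 1216 the expected counts are:
  black rough-coated: 1216 × 1/4 = 304
  black smooth-coated: 1216 × 1/4 = 304
  white rough-coated: 1216 × 1/4 = 304
  white smooth-coated: 1216 × 1/4 = 304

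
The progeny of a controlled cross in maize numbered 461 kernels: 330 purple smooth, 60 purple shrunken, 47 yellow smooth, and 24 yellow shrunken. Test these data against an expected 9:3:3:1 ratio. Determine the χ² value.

46.153

The 9:3:3:1 ratio has 16 parts, so with N = 461 the expected counts are:
  purple smooth: 461 × 9/16 = 259.3125
  purple shrunken: 461 × 3/16 = 86.4375
  yellow smooth: 461 × 3/16 = 86.4375
  yellow shrunken: 461 × 1/16 = 28.8125
χ² = Σ (O − E)² / E
  purple smooth: (330 − 259.3125)² / 259.3125 = 19.2691
  purple shrunken: (60 − 86.4375)² / 86.4375 = 8.0861
  yellow smooth: (47 − 86.4375)² / 86.4375 = 17.9935
  yellow shrunken: (24 − 28.8125)² / 28.8125 = 0.8038
χ² = 19.2691 + 8.0861 + 17.9935 + 0.8038 = 46.1525 ≈ 46.153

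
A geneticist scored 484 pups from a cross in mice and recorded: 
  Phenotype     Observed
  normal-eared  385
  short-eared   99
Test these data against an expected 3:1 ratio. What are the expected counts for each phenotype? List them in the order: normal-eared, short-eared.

Under the 3:1 hypothesis (Σ ratio = 4, N = 484):
  normal-eared: 484 × 3/4 = 363
  short-eared: 484 × 1/4 = 121

363, 121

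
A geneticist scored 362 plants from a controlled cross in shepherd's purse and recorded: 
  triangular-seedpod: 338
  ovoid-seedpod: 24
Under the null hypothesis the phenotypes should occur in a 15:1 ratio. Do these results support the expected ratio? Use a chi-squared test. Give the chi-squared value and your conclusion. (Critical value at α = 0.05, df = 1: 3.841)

The 15:1 ratio has 16 parts, so with N = 362 the expected counts are:
  triangular-seedpod: 362 × 15/16 = 339.375
  ovoid-seedpod: 362 × 1/16 = 22.625
χ² = Σ (O − E)² / E
  triangular-seedpod: (338 − 339.375)² / 339.375 = 0.0056
  ovoid-seedpod: (24 − 22.625)² / 22.625 = 0.0836
χ² = 0.0056 + 0.0836 = 0.0892 ≈ 0.089
Degrees of freedom = 2 − 1 = 1; critical value at α = 0.05 is 3.841.
Since 0.089 < 3.841, we fail to reject the null hypothesis — the data are consistent with the 15:1 ratio.

0.089; consistent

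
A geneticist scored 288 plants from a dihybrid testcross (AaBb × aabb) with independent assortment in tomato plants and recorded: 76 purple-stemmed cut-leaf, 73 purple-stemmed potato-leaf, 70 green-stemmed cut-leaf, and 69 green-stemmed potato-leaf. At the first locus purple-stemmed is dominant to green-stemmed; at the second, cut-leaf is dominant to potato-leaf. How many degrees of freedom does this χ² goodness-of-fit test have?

A dihybrid testcross with independent assortment gives a 1:1:1:1 ratio.
A goodness-of-fit test with 4 phenotype classes has df = 4 − 1 = 3.

3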